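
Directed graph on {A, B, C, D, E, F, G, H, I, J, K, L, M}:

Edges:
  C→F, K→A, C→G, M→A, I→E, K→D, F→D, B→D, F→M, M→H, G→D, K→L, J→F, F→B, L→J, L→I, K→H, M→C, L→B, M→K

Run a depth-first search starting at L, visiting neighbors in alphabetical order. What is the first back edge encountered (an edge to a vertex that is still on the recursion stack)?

DFS from L (visiting neighbors in alphabetical order); mark gray on enter, black on exit:
L gray
  B gray
    D gray
    D black
  B black
  I gray
    E gray
    E black
  I black
  J gray
    F gray
      F→B: B black — skip
      F→D: D black — skip
      M gray
        A gray
        A black
        C gray
          C→F: F is gray → back edge
First back edge: C → F.

C->F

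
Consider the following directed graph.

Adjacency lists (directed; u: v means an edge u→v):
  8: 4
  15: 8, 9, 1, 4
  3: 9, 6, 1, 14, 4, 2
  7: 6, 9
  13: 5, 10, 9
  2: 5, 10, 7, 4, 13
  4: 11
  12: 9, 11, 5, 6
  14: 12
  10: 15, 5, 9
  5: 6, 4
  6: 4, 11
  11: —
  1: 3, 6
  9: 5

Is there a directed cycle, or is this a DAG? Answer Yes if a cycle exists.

DFS with white/gray/black marking, starting from 8:
8 gray
  4 gray
    11 gray
    11 black
  4 black
8 black
15 gray
  15→8: 8 black — skip
  9 gray
    5 gray
      6 gray
        6→4: 4 black — skip
        6→11: 11 black — skip
      6 black
      5→4: 4 black — skip
    5 black
  9 black
  1 gray
    3 gray
      3→9: 9 black — skip
      3→6: 6 black — skip
      3→1: 1 is gray → back edge
Back edge found, so a cycle exists: 1 → 3 → 1.

Yes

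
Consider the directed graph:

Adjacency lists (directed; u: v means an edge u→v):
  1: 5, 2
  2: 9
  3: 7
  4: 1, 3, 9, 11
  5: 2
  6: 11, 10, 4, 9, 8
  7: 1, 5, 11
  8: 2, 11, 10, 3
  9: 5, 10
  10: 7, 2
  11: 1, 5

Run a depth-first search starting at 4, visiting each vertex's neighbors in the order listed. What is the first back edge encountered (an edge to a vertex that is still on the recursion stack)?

9->5

DFS from 4 (visiting each vertex's neighbors in the order listed); mark gray on enter, black on exit:
4 gray
  1 gray
    5 gray
      2 gray
        9 gray
          9→5: 5 is gray → back edge
First back edge: 9 → 5.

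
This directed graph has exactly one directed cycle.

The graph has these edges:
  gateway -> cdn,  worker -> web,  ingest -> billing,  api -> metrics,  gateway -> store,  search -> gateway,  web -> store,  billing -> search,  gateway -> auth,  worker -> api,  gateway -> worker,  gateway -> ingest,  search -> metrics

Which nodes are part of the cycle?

ingest, search, billing, gateway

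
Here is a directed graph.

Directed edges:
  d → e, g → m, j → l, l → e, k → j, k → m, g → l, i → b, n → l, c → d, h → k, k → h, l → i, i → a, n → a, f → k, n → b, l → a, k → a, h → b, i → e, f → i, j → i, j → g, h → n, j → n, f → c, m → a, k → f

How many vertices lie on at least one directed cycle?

3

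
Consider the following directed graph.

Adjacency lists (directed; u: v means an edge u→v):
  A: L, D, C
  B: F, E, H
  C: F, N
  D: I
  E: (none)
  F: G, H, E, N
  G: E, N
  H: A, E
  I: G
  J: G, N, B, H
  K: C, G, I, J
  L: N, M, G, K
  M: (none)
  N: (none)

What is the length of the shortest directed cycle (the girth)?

For each vertex v, BFS finds the shortest path from v back to v.
The shortest such closed walk is A → C → F → H → A, length 4.

4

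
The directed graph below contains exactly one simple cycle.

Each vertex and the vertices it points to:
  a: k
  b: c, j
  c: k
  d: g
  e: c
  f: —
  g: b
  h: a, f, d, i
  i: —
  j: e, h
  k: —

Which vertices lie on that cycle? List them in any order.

b, d, g, h, j

DFS with gray/black marking from j:
j gray
  e gray
    c gray
      k gray
      k black
    c black
  e black
  h gray
    a gray
      a→k: k black — skip
    a black
    f gray
    f black
    d gray
      g gray
        b gray
          b→c: c black — skip
          b→j: j is gray → back edge
Back edge closes the cycle j → h → d → g → b → j; its vertices are {b, d, g, h, j}.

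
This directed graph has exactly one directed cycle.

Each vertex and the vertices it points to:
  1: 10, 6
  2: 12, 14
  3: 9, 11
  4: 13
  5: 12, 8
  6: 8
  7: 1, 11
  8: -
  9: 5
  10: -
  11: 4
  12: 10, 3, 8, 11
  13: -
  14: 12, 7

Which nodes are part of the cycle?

DFS with gray/black marking from 12:
12 gray
  10 gray
  10 black
  3 gray
    9 gray
      5 gray
        5→12: 12 is gray → back edge
Back edge closes the cycle 12 → 3 → 9 → 5 → 12; its vertices are {3, 5, 9, 12}.

3, 5, 9, 12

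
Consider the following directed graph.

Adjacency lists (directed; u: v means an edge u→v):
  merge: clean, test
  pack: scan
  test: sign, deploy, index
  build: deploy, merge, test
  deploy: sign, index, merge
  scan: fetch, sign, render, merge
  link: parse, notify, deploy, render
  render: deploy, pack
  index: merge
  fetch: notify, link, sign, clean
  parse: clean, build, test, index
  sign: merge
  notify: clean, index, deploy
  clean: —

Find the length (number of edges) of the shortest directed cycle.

3

For each vertex v, BFS finds the shortest path from v back to v.
The shortest such closed walk is scan → render → pack → scan, length 3.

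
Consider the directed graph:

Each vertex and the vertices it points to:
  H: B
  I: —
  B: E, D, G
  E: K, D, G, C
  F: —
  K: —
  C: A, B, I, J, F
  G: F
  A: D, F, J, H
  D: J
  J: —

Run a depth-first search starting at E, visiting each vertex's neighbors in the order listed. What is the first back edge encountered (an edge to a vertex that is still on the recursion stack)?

B→E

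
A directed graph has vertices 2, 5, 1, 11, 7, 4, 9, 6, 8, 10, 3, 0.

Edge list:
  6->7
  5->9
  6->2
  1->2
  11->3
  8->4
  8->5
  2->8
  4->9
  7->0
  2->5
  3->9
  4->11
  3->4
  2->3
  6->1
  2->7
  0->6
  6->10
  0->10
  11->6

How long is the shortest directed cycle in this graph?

3

For each vertex v, BFS finds the shortest path from v back to v.
The shortest such closed walk is 0 → 6 → 7 → 0, length 3.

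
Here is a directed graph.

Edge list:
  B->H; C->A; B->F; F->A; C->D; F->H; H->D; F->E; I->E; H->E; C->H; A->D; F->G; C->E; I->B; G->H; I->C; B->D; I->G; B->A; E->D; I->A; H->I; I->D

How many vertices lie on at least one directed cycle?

A vertex is on a directed cycle iff it belongs to a strongly connected component of size ≥ 2 (or has a self-loop).
The vertices on cycles are {B, C, F, G, H, I} — 6 in total.

6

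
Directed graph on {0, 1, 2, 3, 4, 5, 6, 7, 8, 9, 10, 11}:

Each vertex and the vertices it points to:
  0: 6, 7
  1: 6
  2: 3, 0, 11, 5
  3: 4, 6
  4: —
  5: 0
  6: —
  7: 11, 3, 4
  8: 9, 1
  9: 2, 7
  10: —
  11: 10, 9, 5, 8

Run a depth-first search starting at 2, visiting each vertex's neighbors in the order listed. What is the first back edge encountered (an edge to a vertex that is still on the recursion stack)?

DFS from 2 (visiting each vertex's neighbors in the order listed); mark gray on enter, black on exit:
2 gray
  3 gray
    4 gray
    4 black
    6 gray
    6 black
  3 black
  0 gray
    0→6: 6 black — skip
    7 gray
      11 gray
        10 gray
        10 black
        9 gray
          9→2: 2 is gray → back edge
First back edge: 9 → 2.

9->2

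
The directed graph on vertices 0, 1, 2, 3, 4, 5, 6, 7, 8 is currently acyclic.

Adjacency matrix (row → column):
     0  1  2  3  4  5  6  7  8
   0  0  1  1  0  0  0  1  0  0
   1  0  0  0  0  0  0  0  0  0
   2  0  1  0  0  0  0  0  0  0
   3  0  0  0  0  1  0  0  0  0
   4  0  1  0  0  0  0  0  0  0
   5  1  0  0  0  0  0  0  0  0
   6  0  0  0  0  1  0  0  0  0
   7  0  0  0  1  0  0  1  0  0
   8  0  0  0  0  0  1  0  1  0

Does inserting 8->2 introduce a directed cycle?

No

Adding 8→2 creates a cycle iff 2 can already reach 8.
Explore from 2: no path reaches 8. The graph stays acyclic.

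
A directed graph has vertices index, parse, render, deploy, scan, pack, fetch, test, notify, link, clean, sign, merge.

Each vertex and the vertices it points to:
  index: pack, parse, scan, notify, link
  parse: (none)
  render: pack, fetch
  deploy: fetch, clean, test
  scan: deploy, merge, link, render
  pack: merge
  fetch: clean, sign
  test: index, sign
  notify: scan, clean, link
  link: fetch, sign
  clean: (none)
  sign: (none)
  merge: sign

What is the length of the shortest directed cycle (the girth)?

4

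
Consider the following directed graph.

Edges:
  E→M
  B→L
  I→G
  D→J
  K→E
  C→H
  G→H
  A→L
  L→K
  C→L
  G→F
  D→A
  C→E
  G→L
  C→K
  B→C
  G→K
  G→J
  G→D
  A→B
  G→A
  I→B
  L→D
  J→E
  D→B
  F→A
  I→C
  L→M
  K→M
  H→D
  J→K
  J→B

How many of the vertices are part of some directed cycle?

A vertex is on a directed cycle iff it belongs to a strongly connected component of size ≥ 2 (or has a self-loop).
The vertices on cycles are {A, B, C, D, H, J, L} — 7 in total.

7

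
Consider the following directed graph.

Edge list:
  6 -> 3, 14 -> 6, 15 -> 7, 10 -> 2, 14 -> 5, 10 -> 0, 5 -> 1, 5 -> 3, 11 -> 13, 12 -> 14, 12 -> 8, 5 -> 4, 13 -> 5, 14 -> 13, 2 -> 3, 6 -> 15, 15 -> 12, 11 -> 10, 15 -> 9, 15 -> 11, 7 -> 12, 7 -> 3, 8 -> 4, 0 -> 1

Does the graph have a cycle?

DFS with white/gray/black marking, starting from 9:
9 gray
9 black
0 gray
  1 gray
  1 black
0 black
2 gray
  3 gray
  3 black
2 black
4 gray
4 black
5 gray
  5→3: 3 black — skip
  5→4: 4 black — skip
  5→1: 1 black — skip
5 black
6 gray
  15 gray
    12 gray
      14 gray
        14→6: 6 is gray → back edge
Back edge found, so a cycle exists: 6 → 15 → 12 → 14 → 6.

Yes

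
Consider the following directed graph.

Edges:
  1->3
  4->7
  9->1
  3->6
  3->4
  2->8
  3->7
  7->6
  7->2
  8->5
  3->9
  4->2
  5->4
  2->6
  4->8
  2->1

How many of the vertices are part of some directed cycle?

8

A vertex is on a directed cycle iff it belongs to a strongly connected component of size ≥ 2 (or has a self-loop).
The vertices on cycles are {1, 2, 3, 4, 5, 7, 8, 9} — 8 in total.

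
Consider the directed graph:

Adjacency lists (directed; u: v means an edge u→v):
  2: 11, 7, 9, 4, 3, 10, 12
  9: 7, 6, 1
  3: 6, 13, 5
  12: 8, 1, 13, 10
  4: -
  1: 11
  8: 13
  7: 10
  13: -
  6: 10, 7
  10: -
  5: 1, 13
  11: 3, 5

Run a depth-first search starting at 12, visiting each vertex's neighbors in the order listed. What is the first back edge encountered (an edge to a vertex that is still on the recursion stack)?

DFS from 12 (visiting each vertex's neighbors in the order listed); mark gray on enter, black on exit:
12 gray
  8 gray
    13 gray
    13 black
  8 black
  1 gray
    11 gray
      3 gray
        6 gray
          10 gray
          10 black
          7 gray
            7→10: 10 black — skip
          7 black
        6 black
        3→13: 13 black — skip
        5 gray
          5→1: 1 is gray → back edge
First back edge: 5 → 1.

5→1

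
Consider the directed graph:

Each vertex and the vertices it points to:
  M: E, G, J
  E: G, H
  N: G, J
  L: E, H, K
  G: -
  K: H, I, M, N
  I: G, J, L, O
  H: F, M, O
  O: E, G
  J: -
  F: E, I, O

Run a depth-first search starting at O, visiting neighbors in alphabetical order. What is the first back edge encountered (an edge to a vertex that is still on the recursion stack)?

F→E

DFS from O (visiting neighbors in alphabetical order); mark gray on enter, black on exit:
O gray
  E gray
    G gray
    G black
    H gray
      F gray
        F→E: E is gray → back edge
First back edge: F → E.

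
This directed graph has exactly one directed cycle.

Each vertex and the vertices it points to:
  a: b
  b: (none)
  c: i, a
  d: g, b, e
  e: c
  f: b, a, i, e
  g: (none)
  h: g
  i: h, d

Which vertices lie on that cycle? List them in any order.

DFS with gray/black marking from e:
e gray
  c gray
    i gray
      h gray
        g gray
        g black
      h black
      d gray
        d→g: g black — skip
        b gray
        b black
        d→e: e is gray → back edge
Back edge closes the cycle e → c → i → d → e; its vertices are {c, d, e, i}.

c, d, e, i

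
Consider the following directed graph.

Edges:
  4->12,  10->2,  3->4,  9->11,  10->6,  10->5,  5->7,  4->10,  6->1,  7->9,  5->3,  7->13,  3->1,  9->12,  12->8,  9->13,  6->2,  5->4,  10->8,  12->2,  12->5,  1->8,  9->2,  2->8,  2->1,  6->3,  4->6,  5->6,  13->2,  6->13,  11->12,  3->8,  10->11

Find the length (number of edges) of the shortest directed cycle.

3

For each vertex v, BFS finds the shortest path from v back to v.
The shortest such closed walk is 5 → 4 → 10 → 5, length 3.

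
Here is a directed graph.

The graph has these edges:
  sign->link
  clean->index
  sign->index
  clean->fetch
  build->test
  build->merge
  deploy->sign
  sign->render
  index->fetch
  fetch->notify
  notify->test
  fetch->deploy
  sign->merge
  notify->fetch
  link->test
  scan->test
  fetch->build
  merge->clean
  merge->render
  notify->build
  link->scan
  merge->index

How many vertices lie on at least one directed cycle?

8

A vertex is on a directed cycle iff it belongs to a strongly connected component of size ≥ 2 (or has a self-loop).
The vertices on cycles are {sign, build, clean, fetch, index, merge, deploy, notify} — 8 in total.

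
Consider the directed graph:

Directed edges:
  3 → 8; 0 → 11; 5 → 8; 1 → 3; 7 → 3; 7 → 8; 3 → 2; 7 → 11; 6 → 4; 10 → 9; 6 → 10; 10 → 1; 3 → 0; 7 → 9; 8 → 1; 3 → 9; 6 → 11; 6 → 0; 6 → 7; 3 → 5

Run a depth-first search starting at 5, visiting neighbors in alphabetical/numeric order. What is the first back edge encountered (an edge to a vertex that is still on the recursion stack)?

DFS from 5 (visiting neighbors in alphabetical/numeric order); mark gray on enter, black on exit:
5 gray
  8 gray
    1 gray
      3 gray
        0 gray
          11 gray
          11 black
        0 black
        2 gray
        2 black
        3→5: 5 is gray → back edge
First back edge: 3 → 5.

3->5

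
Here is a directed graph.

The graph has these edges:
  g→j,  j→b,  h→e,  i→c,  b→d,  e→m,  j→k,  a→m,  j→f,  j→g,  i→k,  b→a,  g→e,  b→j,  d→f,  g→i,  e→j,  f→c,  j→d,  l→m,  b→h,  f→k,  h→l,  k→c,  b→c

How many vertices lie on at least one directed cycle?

A vertex is on a directed cycle iff it belongs to a strongly connected component of size ≥ 2 (or has a self-loop).
The vertices on cycles are {b, e, g, h, j} — 5 in total.

5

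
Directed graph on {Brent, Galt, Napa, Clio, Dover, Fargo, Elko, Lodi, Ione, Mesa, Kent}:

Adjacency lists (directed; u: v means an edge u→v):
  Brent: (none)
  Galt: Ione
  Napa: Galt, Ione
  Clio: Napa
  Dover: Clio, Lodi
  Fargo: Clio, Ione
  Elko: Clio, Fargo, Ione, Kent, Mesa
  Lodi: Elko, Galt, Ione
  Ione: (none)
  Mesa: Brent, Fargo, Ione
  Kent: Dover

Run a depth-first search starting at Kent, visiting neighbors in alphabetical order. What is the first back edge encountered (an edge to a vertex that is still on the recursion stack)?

Elko→Kent

DFS from Kent (visiting neighbors in alphabetical order); mark gray on enter, black on exit:
Kent gray
  Dover gray
    Clio gray
      Napa gray
        Galt gray
          Ione gray
          Ione black
        Galt black
        Napa→Ione: Ione black — skip
      Napa black
    Clio black
    Lodi gray
      Elko gray
        Elko→Clio: Clio black — skip
        Fargo gray
          Fargo→Clio: Clio black — skip
          Fargo→Ione: Ione black — skip
        Fargo black
        Elko→Ione: Ione black — skip
        Elko→Kent: Kent is gray → back edge
First back edge: Elko → Kent.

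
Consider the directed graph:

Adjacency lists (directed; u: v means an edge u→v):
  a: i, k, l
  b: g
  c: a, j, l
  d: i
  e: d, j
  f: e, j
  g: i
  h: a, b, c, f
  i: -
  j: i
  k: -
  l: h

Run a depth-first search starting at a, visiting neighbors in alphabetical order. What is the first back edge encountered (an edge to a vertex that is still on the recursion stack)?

DFS from a (visiting neighbors in alphabetical order); mark gray on enter, black on exit:
a gray
  i gray
  i black
  k gray
  k black
  l gray
    h gray
      h→a: a is gray → back edge
First back edge: h → a.

h->a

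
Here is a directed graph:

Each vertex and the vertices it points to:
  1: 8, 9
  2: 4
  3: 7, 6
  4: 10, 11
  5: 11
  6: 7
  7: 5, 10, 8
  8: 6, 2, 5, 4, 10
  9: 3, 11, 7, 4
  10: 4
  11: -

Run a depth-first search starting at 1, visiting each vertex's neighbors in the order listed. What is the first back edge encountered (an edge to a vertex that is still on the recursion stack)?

4→10

DFS from 1 (visiting each vertex's neighbors in the order listed); mark gray on enter, black on exit:
1 gray
  8 gray
    6 gray
      7 gray
        5 gray
          11 gray
          11 black
        5 black
        10 gray
          4 gray
            4→10: 10 is gray → back edge
First back edge: 4 → 10.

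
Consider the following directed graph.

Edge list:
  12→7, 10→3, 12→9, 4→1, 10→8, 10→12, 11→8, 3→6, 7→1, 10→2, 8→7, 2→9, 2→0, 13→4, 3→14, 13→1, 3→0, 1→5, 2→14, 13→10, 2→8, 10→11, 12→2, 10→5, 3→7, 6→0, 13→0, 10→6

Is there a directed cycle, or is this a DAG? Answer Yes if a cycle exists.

DFS with white/gray/black marking, starting from 13:
13 gray
  4 gray
    1 gray
      5 gray
      5 black
    1 black
  4 black
  10 gray
    6 gray
      0 gray
      0 black
    6 black
    8 gray
      7 gray
        7→1: 1 black — skip
      7 black
    8 black
    11 gray
      11→8: 8 black — skip
    11 black
    3 gray
      3→0: 0 black — skip
      3→7: 7 black — skip
      3→6: 6 black — skip
      14 gray
      14 black
    3 black
    2 gray
      2→14: 14 black — skip
      2→0: 0 black — skip
      2→8: 8 black — skip
      9 gray
      9 black
    2 black
    12 gray
      12→9: 9 black — skip
      12→2: 2 black — skip
      12→7: 7 black — skip
    12 black
    10→5: 5 black — skip
  10 black
  13→0: 0 black — skip
  13→1: 1 black — skip
13 black
Every edge goes to a white or black vertex — no back edge, so the graph is acyclic.

No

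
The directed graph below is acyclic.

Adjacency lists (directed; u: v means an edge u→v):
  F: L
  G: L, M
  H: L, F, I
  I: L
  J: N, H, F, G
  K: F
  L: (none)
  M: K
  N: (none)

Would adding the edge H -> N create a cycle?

Adding H→N creates a cycle iff N can already reach H.
Explore from N: no path reaches H. The graph stays acyclic.

No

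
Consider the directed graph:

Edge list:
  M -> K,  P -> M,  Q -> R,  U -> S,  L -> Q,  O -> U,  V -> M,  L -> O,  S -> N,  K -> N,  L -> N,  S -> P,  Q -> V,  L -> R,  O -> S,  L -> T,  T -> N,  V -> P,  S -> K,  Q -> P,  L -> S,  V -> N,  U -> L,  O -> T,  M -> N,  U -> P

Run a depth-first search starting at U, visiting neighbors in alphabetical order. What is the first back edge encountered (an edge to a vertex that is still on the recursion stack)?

O→U

DFS from U (visiting neighbors in alphabetical order); mark gray on enter, black on exit:
U gray
  L gray
    N gray
    N black
    O gray
      S gray
        K gray
          K→N: N black — skip
        K black
        S→N: N black — skip
        P gray
          M gray
            M→K: K black — skip
            M→N: N black — skip
          M black
        P black
      S black
      T gray
        T→N: N black — skip
      T black
      O→U: U is gray → back edge
First back edge: O → U.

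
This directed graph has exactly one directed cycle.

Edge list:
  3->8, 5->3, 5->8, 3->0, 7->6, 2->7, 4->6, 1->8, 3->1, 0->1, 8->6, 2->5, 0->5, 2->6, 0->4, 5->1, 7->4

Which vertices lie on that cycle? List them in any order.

0, 3, 5

DFS with gray/black marking from 5:
5 gray
  8 gray
    6 gray
    6 black
  8 black
  3 gray
    3→8: 8 black — skip
    0 gray
      0→5: 5 is gray → back edge
Back edge closes the cycle 5 → 3 → 0 → 5; its vertices are {0, 3, 5}.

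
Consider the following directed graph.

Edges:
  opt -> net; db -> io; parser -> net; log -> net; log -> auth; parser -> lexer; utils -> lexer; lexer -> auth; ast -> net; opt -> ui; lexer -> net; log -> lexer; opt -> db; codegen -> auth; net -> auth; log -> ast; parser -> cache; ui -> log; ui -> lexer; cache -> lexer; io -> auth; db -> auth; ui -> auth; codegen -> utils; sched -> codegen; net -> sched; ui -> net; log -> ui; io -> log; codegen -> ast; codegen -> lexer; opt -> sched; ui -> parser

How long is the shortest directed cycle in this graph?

2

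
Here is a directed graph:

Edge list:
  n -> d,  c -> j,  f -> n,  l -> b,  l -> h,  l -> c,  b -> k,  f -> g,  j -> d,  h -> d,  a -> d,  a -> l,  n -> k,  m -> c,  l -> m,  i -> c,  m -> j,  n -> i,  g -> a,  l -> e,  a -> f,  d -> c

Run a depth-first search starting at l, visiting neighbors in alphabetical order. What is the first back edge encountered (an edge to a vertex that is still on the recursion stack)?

DFS from l (visiting neighbors in alphabetical order); mark gray on enter, black on exit:
l gray
  b gray
    k gray
    k black
  b black
  c gray
    j gray
      d gray
        d→c: c is gray → back edge
First back edge: d → c.

d->c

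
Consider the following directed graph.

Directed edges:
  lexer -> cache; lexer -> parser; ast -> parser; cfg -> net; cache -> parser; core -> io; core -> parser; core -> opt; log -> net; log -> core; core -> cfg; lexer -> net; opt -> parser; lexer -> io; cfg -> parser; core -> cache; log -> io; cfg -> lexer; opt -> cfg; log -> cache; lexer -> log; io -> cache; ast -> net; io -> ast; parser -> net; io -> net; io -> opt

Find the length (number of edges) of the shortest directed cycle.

4

For each vertex v, BFS finds the shortest path from v back to v.
The shortest such closed walk is opt → cfg → lexer → io → opt, length 4.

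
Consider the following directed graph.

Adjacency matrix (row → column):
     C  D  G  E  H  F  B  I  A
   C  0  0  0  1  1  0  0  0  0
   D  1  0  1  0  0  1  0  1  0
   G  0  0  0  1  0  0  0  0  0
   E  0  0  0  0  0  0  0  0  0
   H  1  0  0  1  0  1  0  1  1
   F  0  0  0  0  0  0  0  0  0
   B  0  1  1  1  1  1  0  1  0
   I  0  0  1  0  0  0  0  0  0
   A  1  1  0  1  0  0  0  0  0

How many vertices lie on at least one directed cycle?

4

A vertex is on a directed cycle iff it belongs to a strongly connected component of size ≥ 2 (or has a self-loop).
The vertices on cycles are {A, C, D, H} — 4 in total.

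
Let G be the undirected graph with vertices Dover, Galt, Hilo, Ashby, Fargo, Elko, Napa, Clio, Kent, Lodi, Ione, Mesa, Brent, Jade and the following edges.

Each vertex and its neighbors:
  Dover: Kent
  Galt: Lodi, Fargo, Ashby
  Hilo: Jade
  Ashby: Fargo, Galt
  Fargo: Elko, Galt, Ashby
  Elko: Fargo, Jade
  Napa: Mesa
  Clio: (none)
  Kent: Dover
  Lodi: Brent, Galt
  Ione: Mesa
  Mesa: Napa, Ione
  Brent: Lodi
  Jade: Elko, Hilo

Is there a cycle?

Yes

DFS, tracking each vertex's parent; an edge to a visited non-parent vertex closes a cycle.
Start from Napa:
visit Napa (parent –)
  visit Mesa (parent Napa)
    Mesa–Napa: parent, skip
    visit Ione (parent Mesa)
      Ione–Mesa: parent, skip
visit Dover (parent –)
  visit Kent (parent Dover)
    Kent–Dover: parent, skip
visit Galt (parent –)
  visit Lodi (parent Galt)
    visit Brent (parent Lodi)
      Brent–Lodi: parent, skip
    Lodi–Galt: parent, skip
  visit Fargo (parent Galt)
    visit Elko (parent Fargo)
      Elko–Fargo: parent, skip
      visit Jade (parent Elko)
        Jade–Elko: parent, skip
        visit Hilo (parent Jade)
          Hilo–Jade: parent, skip
    Fargo–Galt: parent, skip
    visit Ashby (parent Fargo)
      Ashby–Fargo: parent, skip
      Ashby–Galt: Galt visited and ≠ parent → cycle
Cycle: Galt – Fargo – Ashby – Galt.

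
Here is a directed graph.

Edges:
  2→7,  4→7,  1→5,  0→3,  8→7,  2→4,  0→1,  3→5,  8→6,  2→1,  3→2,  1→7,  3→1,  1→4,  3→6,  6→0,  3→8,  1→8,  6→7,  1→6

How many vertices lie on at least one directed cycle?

A vertex is on a directed cycle iff it belongs to a strongly connected component of size ≥ 2 (or has a self-loop).
The vertices on cycles are {0, 1, 2, 3, 6, 8} — 6 in total.

6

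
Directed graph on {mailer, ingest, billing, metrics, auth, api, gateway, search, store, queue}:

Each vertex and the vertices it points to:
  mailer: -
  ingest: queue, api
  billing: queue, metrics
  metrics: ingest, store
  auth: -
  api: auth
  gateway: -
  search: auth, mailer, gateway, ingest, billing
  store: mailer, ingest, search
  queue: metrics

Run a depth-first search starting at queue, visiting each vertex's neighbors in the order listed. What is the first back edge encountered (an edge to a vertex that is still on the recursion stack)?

DFS from queue (visiting each vertex's neighbors in the order listed); mark gray on enter, black on exit:
queue gray
  metrics gray
    ingest gray
      ingest→queue: queue is gray → back edge
First back edge: ingest → queue.

ingest->queue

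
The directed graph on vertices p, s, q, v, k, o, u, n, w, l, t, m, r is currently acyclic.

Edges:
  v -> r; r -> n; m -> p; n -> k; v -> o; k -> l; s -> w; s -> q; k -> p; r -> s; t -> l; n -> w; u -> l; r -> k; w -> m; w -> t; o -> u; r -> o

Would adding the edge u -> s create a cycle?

No

Adding u→s creates a cycle iff s can already reach u.
Explore from s: no path reaches u. The graph stays acyclic.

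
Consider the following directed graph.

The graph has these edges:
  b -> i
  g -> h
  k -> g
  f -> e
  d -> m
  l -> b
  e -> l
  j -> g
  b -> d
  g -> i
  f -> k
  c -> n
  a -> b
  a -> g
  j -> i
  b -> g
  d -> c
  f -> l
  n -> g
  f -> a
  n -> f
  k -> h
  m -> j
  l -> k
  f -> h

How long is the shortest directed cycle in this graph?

For each vertex v, BFS finds the shortest path from v back to v.
The shortest such closed walk is f → a → b → d → c → n → f, length 6.

6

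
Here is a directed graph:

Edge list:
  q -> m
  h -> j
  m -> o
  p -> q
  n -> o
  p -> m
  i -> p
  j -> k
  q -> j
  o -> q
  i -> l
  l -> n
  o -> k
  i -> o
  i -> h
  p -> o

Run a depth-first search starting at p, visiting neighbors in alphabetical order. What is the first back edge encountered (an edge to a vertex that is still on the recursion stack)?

q->m

DFS from p (visiting neighbors in alphabetical order); mark gray on enter, black on exit:
p gray
  m gray
    o gray
      k gray
      k black
      q gray
        j gray
          j→k: k black — skip
        j black
        q→m: m is gray → back edge
First back edge: q → m.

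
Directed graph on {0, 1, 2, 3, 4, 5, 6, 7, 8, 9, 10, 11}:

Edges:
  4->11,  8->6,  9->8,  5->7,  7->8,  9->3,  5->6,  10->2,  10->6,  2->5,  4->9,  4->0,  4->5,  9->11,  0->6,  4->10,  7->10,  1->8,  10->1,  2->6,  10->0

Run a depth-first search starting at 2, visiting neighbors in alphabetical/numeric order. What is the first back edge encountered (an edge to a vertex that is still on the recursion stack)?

10→2

DFS from 2 (visiting neighbors in alphabetical/numeric order); mark gray on enter, black on exit:
2 gray
  5 gray
    6 gray
    6 black
    7 gray
      8 gray
        8→6: 6 black — skip
      8 black
      10 gray
        0 gray
          0→6: 6 black — skip
        0 black
        1 gray
          1→8: 8 black — skip
        1 black
        10→2: 2 is gray → back edge
First back edge: 10 → 2.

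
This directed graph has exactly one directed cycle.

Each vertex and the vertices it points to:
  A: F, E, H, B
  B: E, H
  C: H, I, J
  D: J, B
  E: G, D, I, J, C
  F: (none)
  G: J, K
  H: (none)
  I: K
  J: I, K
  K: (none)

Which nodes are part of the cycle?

DFS with gray/black marking from E:
E gray
  G gray
    J gray
      I gray
        K gray
        K black
      I black
      J→K: K black — skip
    J black
    G→K: K black — skip
  G black
  D gray
    D→J: J black — skip
    B gray
      B→E: E is gray → back edge
Back edge closes the cycle E → D → B → E; its vertices are {B, D, E}.

B, D, E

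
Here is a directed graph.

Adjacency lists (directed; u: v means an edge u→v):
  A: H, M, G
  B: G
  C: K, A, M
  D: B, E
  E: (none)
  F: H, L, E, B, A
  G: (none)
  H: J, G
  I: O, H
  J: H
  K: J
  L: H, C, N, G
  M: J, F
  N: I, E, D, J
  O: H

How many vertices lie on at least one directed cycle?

7

A vertex is on a directed cycle iff it belongs to a strongly connected component of size ≥ 2 (or has a self-loop).
The vertices on cycles are {A, C, F, H, J, L, M} — 7 in total.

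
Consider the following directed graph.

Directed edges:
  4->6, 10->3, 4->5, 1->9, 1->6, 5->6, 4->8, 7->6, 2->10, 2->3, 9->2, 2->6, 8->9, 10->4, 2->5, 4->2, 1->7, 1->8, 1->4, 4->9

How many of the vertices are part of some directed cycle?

5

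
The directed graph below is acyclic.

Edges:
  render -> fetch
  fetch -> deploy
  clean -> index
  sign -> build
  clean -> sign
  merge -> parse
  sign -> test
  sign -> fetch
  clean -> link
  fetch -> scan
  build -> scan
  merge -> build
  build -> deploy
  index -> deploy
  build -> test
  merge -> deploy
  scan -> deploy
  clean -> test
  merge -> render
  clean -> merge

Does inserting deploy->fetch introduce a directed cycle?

Yes

Adding deploy→fetch creates a cycle iff fetch can already reach deploy.
Path from fetch: fetch → deploy.
So fetch → … → deploy → fetch is a cycle.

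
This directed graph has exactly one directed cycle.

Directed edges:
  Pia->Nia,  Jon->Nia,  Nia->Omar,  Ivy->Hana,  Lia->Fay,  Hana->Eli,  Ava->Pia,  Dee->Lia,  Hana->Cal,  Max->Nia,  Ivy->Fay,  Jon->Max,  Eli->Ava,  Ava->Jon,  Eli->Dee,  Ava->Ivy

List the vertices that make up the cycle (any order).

Ava, Eli, Ivy, Hana

DFS with gray/black marking from Hana:
Hana gray
  Cal gray
  Cal black
  Eli gray
    Ava gray
      Pia gray
        Nia gray
          Omar gray
          Omar black
        Nia black
      Pia black
      Jon gray
        Max gray
          Max→Nia: Nia black — skip
        Max black
        Jon→Nia: Nia black — skip
      Jon black
      Ivy gray
        Fay gray
        Fay black
        Ivy→Hana: Hana is gray → back edge
Back edge closes the cycle Hana → Eli → Ava → Ivy → Hana; its vertices are {Ava, Eli, Ivy, Hana}.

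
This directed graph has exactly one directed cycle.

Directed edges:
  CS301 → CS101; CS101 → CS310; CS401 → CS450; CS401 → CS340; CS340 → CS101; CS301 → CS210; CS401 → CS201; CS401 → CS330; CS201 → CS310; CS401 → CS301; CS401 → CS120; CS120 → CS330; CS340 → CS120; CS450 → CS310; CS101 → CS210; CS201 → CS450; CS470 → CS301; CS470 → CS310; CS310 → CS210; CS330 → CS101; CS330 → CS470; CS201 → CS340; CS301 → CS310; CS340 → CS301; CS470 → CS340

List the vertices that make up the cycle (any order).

CS120, CS330, CS340, CS470

DFS with gray/black marking from CS330:
CS330 gray
  CS470 gray
    CS301 gray
      CS310 gray
        CS210 gray
        CS210 black
      CS310 black
      CS301→CS210: CS210 black — skip
      CS101 gray
        CS101→CS210: CS210 black — skip
        CS101→CS310: CS310 black — skip
      CS101 black
    CS301 black
    CS340 gray
      CS340→CS301: CS301 black — skip
      CS120 gray
        CS120→CS330: CS330 is gray → back edge
Back edge closes the cycle CS330 → CS470 → CS340 → CS120 → CS330; its vertices are {CS120, CS330, CS340, CS470}.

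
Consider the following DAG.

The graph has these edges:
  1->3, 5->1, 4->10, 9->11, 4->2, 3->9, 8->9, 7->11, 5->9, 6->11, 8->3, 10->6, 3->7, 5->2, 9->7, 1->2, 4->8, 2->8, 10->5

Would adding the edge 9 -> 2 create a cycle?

Yes

Adding 9→2 creates a cycle iff 2 can already reach 9.
Path from 2: 2 → 8 → 9.
So 2 → … → 9 → 2 is a cycle.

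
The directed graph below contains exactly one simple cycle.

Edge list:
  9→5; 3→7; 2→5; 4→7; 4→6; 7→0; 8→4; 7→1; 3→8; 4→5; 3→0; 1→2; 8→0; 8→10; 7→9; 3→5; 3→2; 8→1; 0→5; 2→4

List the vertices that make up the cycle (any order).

1, 2, 4, 7

DFS with gray/black marking from 4:
4 gray
  7 gray
    9 gray
      5 gray
      5 black
    9 black
    1 gray
      2 gray
        2→5: 5 black — skip
        2→4: 4 is gray → back edge
Back edge closes the cycle 4 → 7 → 1 → 2 → 4; its vertices are {1, 2, 4, 7}.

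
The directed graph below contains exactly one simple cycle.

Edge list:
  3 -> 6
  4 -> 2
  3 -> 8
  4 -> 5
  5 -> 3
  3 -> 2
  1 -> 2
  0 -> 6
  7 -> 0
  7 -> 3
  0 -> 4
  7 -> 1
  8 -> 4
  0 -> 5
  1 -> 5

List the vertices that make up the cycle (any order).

3, 4, 5, 8

DFS with gray/black marking from 3:
3 gray
  2 gray
  2 black
  6 gray
  6 black
  8 gray
    4 gray
      4→2: 2 black — skip
      5 gray
        5→3: 3 is gray → back edge
Back edge closes the cycle 3 → 8 → 4 → 5 → 3; its vertices are {3, 4, 5, 8}.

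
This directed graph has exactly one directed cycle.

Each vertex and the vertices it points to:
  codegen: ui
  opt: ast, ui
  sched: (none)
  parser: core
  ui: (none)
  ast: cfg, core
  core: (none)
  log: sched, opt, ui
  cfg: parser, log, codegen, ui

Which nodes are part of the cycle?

ast, cfg, log, opt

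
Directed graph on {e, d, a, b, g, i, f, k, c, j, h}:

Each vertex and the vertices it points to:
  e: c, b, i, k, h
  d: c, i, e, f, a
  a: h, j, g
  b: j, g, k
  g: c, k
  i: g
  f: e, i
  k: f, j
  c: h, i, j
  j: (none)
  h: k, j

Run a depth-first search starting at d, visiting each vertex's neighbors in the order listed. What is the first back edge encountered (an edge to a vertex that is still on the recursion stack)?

e->c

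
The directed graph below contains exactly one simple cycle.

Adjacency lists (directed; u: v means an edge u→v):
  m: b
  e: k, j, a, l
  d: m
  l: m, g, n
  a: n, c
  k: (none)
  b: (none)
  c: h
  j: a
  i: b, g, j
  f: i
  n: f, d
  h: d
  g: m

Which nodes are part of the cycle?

DFS with gray/black marking from a:
a gray
  n gray
    f gray
      i gray
        b gray
        b black
        g gray
          m gray
            m→b: b black — skip
          m black
        g black
        j gray
          j→a: a is gray → back edge
Back edge closes the cycle a → n → f → i → j → a; its vertices are {a, f, i, j, n}.

a, f, i, j, n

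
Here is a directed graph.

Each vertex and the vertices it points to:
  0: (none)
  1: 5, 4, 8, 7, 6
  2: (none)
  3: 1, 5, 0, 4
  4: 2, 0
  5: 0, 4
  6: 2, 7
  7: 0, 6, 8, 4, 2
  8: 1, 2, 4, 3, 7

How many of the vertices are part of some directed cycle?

A vertex is on a directed cycle iff it belongs to a strongly connected component of size ≥ 2 (or has a self-loop).
The vertices on cycles are {1, 3, 6, 7, 8} — 5 in total.

5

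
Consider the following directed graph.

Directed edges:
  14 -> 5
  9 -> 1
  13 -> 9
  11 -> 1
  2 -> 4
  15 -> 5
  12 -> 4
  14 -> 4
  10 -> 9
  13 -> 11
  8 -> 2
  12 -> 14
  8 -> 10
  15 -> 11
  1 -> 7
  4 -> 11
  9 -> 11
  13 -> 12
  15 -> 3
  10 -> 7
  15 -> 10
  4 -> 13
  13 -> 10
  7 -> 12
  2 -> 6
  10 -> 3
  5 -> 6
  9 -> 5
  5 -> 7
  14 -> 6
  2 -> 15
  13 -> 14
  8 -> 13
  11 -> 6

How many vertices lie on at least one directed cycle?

10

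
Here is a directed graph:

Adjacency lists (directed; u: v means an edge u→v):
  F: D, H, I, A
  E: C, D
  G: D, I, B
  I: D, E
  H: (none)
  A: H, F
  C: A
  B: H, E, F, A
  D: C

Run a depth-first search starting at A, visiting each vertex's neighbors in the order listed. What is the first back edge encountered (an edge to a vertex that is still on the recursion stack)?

C->A

DFS from A (visiting each vertex's neighbors in the order listed); mark gray on enter, black on exit:
A gray
  H gray
  H black
  F gray
    D gray
      C gray
        C→A: A is gray → back edge
First back edge: C → A.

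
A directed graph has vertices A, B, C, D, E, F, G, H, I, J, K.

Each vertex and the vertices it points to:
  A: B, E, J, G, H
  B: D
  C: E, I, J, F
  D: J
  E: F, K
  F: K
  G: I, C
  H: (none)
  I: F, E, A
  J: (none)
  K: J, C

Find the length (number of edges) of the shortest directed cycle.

3

For each vertex v, BFS finds the shortest path from v back to v.
The shortest such closed walk is A → G → I → A, length 3.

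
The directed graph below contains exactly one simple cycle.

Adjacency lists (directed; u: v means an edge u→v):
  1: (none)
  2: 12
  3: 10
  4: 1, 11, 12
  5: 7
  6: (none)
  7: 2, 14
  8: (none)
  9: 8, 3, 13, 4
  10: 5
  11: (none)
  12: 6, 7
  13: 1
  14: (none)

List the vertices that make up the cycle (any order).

DFS with gray/black marking from 7:
7 gray
  2 gray
    12 gray
      6 gray
      6 black
      12→7: 7 is gray → back edge
Back edge closes the cycle 7 → 2 → 12 → 7; its vertices are {2, 7, 12}.

2, 7, 12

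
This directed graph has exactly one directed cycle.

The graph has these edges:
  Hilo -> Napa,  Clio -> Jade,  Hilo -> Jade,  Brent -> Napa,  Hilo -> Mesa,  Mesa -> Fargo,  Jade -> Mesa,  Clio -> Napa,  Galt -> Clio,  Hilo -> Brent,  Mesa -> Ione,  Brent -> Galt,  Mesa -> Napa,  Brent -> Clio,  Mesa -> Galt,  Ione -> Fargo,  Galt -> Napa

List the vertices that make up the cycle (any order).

Clio, Galt, Jade, Mesa

DFS with gray/black marking from Jade:
Jade gray
  Mesa gray
    Ione gray
      Fargo gray
      Fargo black
    Ione black
    Napa gray
    Napa black
    Mesa→Fargo: Fargo black — skip
    Galt gray
      Galt→Napa: Napa black — skip
      Clio gray
        Clio→Jade: Jade is gray → back edge
Back edge closes the cycle Jade → Mesa → Galt → Clio → Jade; its vertices are {Clio, Galt, Jade, Mesa}.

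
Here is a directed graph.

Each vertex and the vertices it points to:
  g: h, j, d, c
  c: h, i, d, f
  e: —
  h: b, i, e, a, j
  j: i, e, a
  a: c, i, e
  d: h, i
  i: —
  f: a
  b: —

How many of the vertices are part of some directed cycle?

6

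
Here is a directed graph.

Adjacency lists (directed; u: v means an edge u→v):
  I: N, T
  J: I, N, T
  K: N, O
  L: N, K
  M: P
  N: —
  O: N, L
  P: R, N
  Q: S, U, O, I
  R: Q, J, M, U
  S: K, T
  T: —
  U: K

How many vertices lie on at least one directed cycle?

6

A vertex is on a directed cycle iff it belongs to a strongly connected component of size ≥ 2 (or has a self-loop).
The vertices on cycles are {K, L, M, O, P, R} — 6 in total.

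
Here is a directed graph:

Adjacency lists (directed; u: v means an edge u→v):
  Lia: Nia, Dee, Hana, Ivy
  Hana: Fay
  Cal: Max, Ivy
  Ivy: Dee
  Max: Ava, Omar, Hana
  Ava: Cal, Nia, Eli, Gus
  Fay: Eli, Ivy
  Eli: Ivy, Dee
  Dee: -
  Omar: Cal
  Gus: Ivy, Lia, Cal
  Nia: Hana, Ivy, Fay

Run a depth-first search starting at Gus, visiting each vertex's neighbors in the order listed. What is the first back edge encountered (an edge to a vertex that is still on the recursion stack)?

Ava->Cal

DFS from Gus (visiting each vertex's neighbors in the order listed); mark gray on enter, black on exit:
Gus gray
  Ivy gray
    Dee gray
    Dee black
  Ivy black
  Lia gray
    Nia gray
      Hana gray
        Fay gray
          Eli gray
            Eli→Ivy: Ivy black — skip
            Eli→Dee: Dee black — skip
          Eli black
          Fay→Ivy: Ivy black — skip
        Fay black
      Hana black
      Nia→Ivy: Ivy black — skip
      Nia→Fay: Fay black — skip
    Nia black
    Lia→Dee: Dee black — skip
    Lia→Hana: Hana black — skip
    Lia→Ivy: Ivy black — skip
  Lia black
  Cal gray
    Max gray
      Ava gray
        Ava→Cal: Cal is gray → back edge
First back edge: Ava → Cal.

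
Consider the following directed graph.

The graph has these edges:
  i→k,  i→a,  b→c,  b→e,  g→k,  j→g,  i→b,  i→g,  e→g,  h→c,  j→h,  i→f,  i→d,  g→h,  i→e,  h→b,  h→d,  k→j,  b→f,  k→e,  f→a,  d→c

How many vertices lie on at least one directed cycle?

A vertex is on a directed cycle iff it belongs to a strongly connected component of size ≥ 2 (or has a self-loop).
The vertices on cycles are {b, e, g, h, j, k} — 6 in total.

6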